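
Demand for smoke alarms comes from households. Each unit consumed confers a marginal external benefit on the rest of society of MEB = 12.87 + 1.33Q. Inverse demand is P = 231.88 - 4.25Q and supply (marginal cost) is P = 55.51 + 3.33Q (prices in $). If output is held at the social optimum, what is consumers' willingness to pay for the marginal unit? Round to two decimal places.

P = $103.20

Social marginal benefit = demand + MEB = 244.75 - 2.92Q.
Set SMB = MC: 244.75 - 2.92Q = 55.51 + 3.33Q → Q* = 30.2784.
Consumer price on the demand curve at Q*: 231.88 − 4.25×30.2784 = 103.1968.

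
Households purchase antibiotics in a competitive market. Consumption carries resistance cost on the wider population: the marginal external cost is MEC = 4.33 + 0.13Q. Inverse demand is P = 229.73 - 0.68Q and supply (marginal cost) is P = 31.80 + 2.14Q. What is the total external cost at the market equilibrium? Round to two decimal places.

624.13

Market equilibrium (private): 31.80 + 2.14Q = 229.73 - 0.68Q → Q_m = 70.1879.
Total external cost = ∫₀^{Q_m} (4.33 + 0.13Q) dQ = 4.33×70.1879 + ½×0.13×70.1879² = 624.1258.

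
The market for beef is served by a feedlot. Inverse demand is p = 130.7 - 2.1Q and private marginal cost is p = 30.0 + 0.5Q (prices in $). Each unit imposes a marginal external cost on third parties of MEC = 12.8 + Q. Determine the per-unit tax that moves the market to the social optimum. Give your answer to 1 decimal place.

Social marginal cost = private MC + MEC = 42.8 + 1.5Q.
Set SMC = demand: 42.8 + 1.5Q = 130.7 - 2.1Q → Q* = 24.4167.
The Pigouvian tax equals MEC at Q*: 12.8 + 1.0×24.4167 = 37.2167.

tax = $37.2 per unit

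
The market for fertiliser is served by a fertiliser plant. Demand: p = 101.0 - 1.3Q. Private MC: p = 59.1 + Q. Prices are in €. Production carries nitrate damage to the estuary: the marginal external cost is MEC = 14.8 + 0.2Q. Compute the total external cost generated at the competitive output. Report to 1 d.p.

Market equilibrium (private): 59.1 + Q = 101.0 - 1.3Q → Q_m = 18.2174.
Total external cost = ∫₀^{Q_m} (14.8 + 0.2Q) dQ = 14.8×18.2174 + ½×0.2×18.2174² = 302.8049.

€302.8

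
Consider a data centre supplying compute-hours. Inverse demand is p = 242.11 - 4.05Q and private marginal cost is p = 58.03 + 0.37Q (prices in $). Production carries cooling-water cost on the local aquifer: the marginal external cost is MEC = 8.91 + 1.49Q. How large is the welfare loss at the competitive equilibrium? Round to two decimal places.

Market equilibrium (private): 58.03 + 0.37Q = 242.11 - 4.05Q → Q_m = 41.6471.
Social marginal cost = private MC + MEC = 66.94 + 1.86Q.
Set SMC = demand: 66.94 + 1.86Q = 242.11 - 4.05Q → Q* = 29.6396.
The welfare-loss triangle has base |Q_m − Q*| and height MEC(Q_m) (the vertical gap between SMC and demand is zero at Q* and MEC at Q_m).
DWL = ½ × 12.0075 × 70.9641 = 426.0507.

DWL = $426.05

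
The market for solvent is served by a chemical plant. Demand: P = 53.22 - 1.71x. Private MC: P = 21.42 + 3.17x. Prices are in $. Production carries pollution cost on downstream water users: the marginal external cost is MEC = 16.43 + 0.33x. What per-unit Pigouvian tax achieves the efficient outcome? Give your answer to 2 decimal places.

tax = $17.40 per unit

Social marginal cost = private MC + MEC = 37.85 + 3.50x.
Set SMC = demand: 37.85 + 3.50x = 53.22 - 1.71x → x* = 2.9501.
The Pigouvian tax equals MEC at x*: 16.43 + 0.33×2.9501 = 17.4035.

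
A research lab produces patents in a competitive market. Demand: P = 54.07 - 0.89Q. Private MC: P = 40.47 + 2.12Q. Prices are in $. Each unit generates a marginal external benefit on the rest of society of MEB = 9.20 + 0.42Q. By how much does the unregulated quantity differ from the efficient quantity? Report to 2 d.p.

Market equilibrium (private): 40.47 + 2.12Q = 54.07 - 0.89Q → Q_m = 4.5183.
Social marginal cost = private MC − MEB = 31.27 + 1.70Q.
Set SMC = demand: 31.27 + 1.70Q = 54.07 - 0.89Q → Q* = 8.8031.
Gap = |4.5183 − 8.8031| = 4.2848.

4.28 units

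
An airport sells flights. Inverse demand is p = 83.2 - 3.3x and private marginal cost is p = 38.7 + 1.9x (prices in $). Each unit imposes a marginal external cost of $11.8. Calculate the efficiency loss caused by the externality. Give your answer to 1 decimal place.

Market equilibrium (private): 38.7 + 1.9x = 83.2 - 3.3x → x_m = 8.5577.
Social marginal cost = private MC + MEC = 50.5 + 1.9x.
Set SMC = demand: 50.5 + 1.9x = 83.2 - 3.3x → x* = 6.2885.
The loss is the area between SMC and demand from x* to x_m; with linear curves that's a triangle of height MEC(x_m).
DWL = ½ × 2.2692 × 11.8000 = 13.3883.

DWL = $13.4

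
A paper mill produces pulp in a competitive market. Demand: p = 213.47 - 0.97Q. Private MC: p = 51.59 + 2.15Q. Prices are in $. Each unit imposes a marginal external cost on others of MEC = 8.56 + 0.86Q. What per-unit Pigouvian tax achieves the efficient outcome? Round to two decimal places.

tax = $41.69 per unit

Social marginal cost = private MC + MEC = 60.15 + 3.01Q.
Set SMC = demand: 60.15 + 3.01Q = 213.47 - 0.97Q → Q* = 38.5226.
The Pigouvian tax equals MEC at Q*: 8.56 + 0.86×38.5226 = 41.6894.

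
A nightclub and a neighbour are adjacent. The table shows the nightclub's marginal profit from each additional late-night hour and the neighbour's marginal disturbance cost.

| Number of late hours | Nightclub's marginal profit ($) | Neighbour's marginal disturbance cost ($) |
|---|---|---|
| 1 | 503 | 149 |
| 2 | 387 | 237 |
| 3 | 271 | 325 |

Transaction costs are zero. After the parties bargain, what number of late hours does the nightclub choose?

2

Bargaining reaches the level where marginal profit last exceeds marginal disturbance cost.
That holds through level 2 (387 ≥ 237) but not at 3 (271 < 325).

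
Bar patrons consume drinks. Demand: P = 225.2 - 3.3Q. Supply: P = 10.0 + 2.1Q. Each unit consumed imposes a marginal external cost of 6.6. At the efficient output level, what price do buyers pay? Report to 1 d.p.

P = 97.7

Social marginal benefit = demand − MEC = 218.6 - 3.3Q.
Set SMB = MC: 218.6 - 3.3Q = 10.0 + 2.1Q → Q* = 38.6296.
Consumer price on the demand curve at Q*: 225.2 − 3.3×38.6296 = 97.7223.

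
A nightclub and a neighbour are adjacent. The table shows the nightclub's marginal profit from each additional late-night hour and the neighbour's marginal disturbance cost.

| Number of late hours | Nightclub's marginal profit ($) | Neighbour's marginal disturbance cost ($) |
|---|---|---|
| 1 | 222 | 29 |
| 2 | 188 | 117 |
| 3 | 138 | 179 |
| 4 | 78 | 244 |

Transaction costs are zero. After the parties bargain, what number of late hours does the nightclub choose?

Bargaining reaches the level where marginal profit last exceeds marginal disturbance cost.
That holds through level 2 (188 ≥ 117) but not at 3 (138 < 179).

2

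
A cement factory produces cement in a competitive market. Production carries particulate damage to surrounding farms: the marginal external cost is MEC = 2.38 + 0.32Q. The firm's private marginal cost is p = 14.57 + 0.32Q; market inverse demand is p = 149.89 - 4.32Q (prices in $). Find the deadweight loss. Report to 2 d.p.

DWL = $13.83

Market equilibrium (private): 14.57 + 0.32Q = 149.89 - 4.32Q → Q_m = 29.1638.
Social marginal cost = private MC + MEC = 16.95 + 0.64Q.
Set SMC = demand: 16.95 + 0.64Q = 149.89 - 4.32Q → Q* = 26.8024.
The loss is the area between SMC and demand from Q* to Q_m; with linear curves that's a triangle of height MEC(Q_m).
DWL = ½ × 2.3614 × 11.7124 = 13.8288.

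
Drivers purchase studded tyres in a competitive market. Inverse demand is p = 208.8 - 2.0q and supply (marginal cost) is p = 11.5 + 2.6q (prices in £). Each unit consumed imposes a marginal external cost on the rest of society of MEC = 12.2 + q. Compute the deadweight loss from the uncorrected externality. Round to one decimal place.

Market equilibrium (private): 11.5 + 2.6q = 208.8 - 2.0q → q_m = 42.8913.
Social marginal benefit = demand − MEC = 196.6 - 3.0q.
Set SMB = MC: 196.6 - 3.0q = 11.5 + 2.6q → q* = 33.0536.
Between q* and q_m the wedge MC − SMB runs linearly from 0 to MEC(q_m), so the loss is a triangle.
DWL = ½ × 9.8377 × 55.0913 = 270.9858.

DWL = £271.0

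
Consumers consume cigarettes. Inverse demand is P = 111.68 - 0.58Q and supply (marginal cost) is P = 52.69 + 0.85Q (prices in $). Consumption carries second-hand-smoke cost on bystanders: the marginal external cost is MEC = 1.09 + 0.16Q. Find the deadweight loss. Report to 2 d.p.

DWL = $18.60

Market equilibrium (private): 52.69 + 0.85Q = 111.68 - 0.58Q → Q_m = 41.2517.
Social marginal benefit = demand − MEC = 110.59 - 0.74Q.
Set SMB = MC: 110.59 - 0.74Q = 52.69 + 0.85Q → Q* = 36.4151.
The loss is the area between SMB and MC from Q* to Q_m; with linear curves that's a triangle of height MEC(Q_m).
DWL = ½ × 4.8366 × 7.6903 = 18.5975.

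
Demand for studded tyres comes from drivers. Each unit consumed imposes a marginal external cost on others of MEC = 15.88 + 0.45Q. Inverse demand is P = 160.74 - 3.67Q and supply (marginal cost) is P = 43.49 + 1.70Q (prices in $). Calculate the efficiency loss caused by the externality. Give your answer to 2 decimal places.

Market equilibrium (private): 43.49 + 1.70Q = 160.74 - 3.67Q → Q_m = 21.8343.
Social marginal benefit = demand − MEC = 144.86 - 4.12Q.
Set SMB = MC: 144.86 - 4.12Q = 43.49 + 1.70Q → Q* = 17.4175.
Height of the DWL triangle at Q_m is MC(Q_m) − SMB(Q_m) = MEC(Q_m) = 25.7054.
DWL = ½ × 4.4168 × 25.7054 = 56.7678.

DWL = $56.77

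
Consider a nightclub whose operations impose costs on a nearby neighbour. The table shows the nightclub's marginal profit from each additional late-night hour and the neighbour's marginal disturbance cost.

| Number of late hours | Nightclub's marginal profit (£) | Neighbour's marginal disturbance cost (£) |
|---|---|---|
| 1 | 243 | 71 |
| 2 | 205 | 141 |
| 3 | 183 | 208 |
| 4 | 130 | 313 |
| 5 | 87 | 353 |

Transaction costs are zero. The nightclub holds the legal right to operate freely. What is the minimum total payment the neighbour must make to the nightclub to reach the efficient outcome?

Left alone the nightclub would choose level 5 (marginal profit stays positive).
Efficient level: k* = 2 (marginal profit ≥ marginal disturbance cost through 2).
The neighbour must at least cover the nightclub's forgone profit from cutting 5→2: 183 + 130 + 87 = 400.

£400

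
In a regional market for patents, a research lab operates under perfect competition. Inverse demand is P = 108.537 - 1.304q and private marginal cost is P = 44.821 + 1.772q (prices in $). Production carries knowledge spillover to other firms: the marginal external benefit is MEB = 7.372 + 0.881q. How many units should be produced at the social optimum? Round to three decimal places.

q* = 32.386

Social marginal cost = private MC − MEB = 37.449 + 0.891q.
Set SMC = demand: 37.449 + 0.891q = 108.537 - 1.304q → q* = 32.3863.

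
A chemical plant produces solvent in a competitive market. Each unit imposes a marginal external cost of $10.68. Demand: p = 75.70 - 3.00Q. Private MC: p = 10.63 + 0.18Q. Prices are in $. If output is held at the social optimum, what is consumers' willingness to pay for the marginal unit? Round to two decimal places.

P = $24.39

Social marginal cost = private MC + MEC = 21.31 + 0.18Q.
Set SMC = demand: 21.31 + 0.18Q = 75.70 - 3.00Q → Q* = 17.1038.
Consumer price on the demand curve at Q*: 75.70 − 3.00×17.1038 = 24.3886.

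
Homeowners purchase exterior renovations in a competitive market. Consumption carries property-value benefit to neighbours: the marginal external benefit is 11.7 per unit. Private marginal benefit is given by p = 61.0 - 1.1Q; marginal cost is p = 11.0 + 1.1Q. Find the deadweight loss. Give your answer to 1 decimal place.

DWL = 31.1

Market equilibrium (private): 11.0 + 1.1Q = 61.0 - 1.1Q → Q_m = 22.7273.
Social marginal benefit = demand + MEB = 72.7 - 1.1Q.
Set SMB = MC: 72.7 - 1.1Q = 11.0 + 1.1Q → Q* = 28.0455.
Between Q* and Q_m the wedge SMB − MC runs linearly from 0 to MEB(Q_m), so the loss is a triangle.
DWL = ½ × 5.3182 × 11.7000 = 31.1115.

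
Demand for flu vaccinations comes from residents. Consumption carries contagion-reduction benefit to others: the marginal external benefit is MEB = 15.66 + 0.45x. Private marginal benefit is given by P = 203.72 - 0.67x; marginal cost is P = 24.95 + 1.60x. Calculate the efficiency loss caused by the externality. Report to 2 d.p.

DWL = 717.34

Market equilibrium (private): 24.95 + 1.60x = 203.72 - 0.67x → x_m = 78.7533.
Social marginal benefit = demand + MEB = 219.38 - 0.22x.
Set SMB = MC: 219.38 - 0.22x = 24.95 + 1.60x → x* = 106.8297.
The loss is the area between SMB and MC from x* to x_m; with linear curves that's a triangle of height MEB(x_m).
DWL = ½ × 28.0764 × 51.0990 = 717.3380.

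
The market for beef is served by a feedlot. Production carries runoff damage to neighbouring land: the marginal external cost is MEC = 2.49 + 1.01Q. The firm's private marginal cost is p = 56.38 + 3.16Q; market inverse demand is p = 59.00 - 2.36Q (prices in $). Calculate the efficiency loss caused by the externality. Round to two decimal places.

DWL = $0.68

Market equilibrium (private): 56.38 + 3.16Q = 59.00 - 2.36Q → Q_m = 0.4746.
Social marginal cost = private MC + MEC = 58.87 + 4.17Q.
Set SMC = demand: 58.87 + 4.17Q = 59.00 - 2.36Q → Q* = 0.0199.
Height of the DWL triangle at Q_m is SMC(Q_m) − demand(Q_m) = MEC(Q_m) = 2.9694.
DWL = ½ × 0.4547 × 2.9694 = 0.6751.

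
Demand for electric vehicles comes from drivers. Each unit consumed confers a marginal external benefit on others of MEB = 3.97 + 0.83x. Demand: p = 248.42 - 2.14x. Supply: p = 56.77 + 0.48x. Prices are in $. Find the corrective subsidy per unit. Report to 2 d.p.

Social marginal benefit = demand + MEB = 252.39 - 1.31x.
Set SMB = MC: 252.39 - 1.31x = 56.77 + 0.48x → x* = 109.2849.
The Pigouvian subsidy equals MEB at x*: 3.97 + 0.83×109.2849 = 94.6765.

subsidy = $94.68 per unit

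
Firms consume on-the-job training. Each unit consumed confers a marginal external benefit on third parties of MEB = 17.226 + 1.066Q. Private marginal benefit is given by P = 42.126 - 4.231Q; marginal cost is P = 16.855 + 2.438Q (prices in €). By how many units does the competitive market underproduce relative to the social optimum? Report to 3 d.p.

3.795 units

Market equilibrium (private): 16.855 + 2.438Q = 42.126 - 4.231Q → Q_m = 3.7893.
Social marginal benefit = demand + MEB = 59.352 - 3.165Q.
Set SMB = MC: 59.352 - 3.165Q = 16.855 + 2.438Q → Q* = 7.5847.
Gap = |3.7893 − 7.5847| = 3.7954.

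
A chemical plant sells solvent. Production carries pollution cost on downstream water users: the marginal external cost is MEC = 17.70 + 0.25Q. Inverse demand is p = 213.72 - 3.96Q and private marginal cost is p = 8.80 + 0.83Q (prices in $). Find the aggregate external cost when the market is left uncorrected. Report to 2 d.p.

Market equilibrium (private): 8.80 + 0.83Q = 213.72 - 3.96Q → Q_m = 42.7808.
Total external cost = ∫₀^{Q_m} (17.70 + 0.25Q) dQ = 17.70×42.7808 + ½×0.25×42.7808² = 985.9948.

$985.99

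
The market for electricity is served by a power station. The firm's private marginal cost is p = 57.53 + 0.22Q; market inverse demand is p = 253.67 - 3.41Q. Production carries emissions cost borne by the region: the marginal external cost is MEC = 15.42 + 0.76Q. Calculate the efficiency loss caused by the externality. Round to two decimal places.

Market equilibrium (private): 57.53 + 0.22Q = 253.67 - 3.41Q → Q_m = 54.0331.
Social marginal cost = private MC + MEC = 72.95 + 0.98Q.
Set SMC = demand: 72.95 + 0.98Q = 253.67 - 3.41Q → Q* = 41.1663.
Height of the DWL triangle at Q_m is SMC(Q_m) − demand(Q_m) = MEC(Q_m) = 56.4851.
DWL = ½ × 12.8668 × 56.4851 = 363.3912.

DWL = 363.39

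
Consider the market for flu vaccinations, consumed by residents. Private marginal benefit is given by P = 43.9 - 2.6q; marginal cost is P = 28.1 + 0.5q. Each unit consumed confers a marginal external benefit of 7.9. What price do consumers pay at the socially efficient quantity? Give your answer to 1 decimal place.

Social marginal benefit = demand + MEB = 51.8 - 2.6q.
Set SMB = MC: 51.8 - 2.6q = 28.1 + 0.5q → q* = 7.6452.
Consumer price on the demand curve at q*: 43.9 − 2.6×7.6452 = 24.0225.

P = 24.0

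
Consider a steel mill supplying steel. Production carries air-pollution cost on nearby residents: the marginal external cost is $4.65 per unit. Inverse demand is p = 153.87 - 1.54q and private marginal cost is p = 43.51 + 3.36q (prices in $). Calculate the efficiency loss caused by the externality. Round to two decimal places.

Market equilibrium (private): 43.51 + 3.36q = 153.87 - 1.54q → q_m = 22.5224.
Social marginal cost = private MC + MEC = 48.16 + 3.36q.
Set SMC = demand: 48.16 + 3.36q = 153.87 - 1.54q → q* = 21.5735.
The loss is the area between SMC and demand from q* to q_m; with linear curves that's a triangle of height MEC(q_m).
DWL = ½ × 0.9489 × 4.6500 = 2.2062.

DWL = $2.21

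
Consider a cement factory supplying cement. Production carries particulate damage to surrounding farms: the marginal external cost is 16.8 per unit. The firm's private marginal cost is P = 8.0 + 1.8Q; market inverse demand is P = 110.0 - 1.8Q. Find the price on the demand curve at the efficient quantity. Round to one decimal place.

P = 67.4

Social marginal cost = private MC + MEC = 24.8 + 1.8Q.
Set SMC = demand: 24.8 + 1.8Q = 110.0 - 1.8Q → Q* = 23.6667.
Consumer price on the demand curve at Q*: 110.0 − 1.8×23.6667 = 67.3999.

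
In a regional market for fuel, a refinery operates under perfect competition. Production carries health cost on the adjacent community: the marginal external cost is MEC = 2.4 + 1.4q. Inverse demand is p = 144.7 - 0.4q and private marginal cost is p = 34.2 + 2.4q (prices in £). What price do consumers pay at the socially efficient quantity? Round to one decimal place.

P = £134.4

Social marginal cost = private MC + MEC = 36.6 + 3.8q.
Set SMC = demand: 36.6 + 3.8q = 144.7 - 0.4q → q* = 25.7381.
Consumer price on the demand curve at q*: 144.7 − 0.4×25.7381 = 134.4048.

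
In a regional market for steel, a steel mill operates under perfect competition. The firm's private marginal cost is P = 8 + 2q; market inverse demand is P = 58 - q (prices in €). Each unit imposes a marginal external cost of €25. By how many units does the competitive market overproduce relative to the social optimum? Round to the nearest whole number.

8 units

Market equilibrium (private): 8 + 2q = 58 - q → q_m = 16.6667.
Social marginal cost = private MC + MEC = 33 + 2q.
Set SMC = demand: 33 + 2q = 58 - q → q* = 8.3333.
Gap = |16.6667 − 8.3333| = 8.3334.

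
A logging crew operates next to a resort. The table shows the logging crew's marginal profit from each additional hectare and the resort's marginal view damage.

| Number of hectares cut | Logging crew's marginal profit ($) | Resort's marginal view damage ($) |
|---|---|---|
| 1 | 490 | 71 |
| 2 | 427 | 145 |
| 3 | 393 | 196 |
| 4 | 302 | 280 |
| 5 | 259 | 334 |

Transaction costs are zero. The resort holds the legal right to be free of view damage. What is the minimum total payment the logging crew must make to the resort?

$692

Efficient level: marginal profit ≥ marginal view damage through level 4, so k* = 4.
With the resort holding the right, the logging crew must at least compensate total damage at k*: 71 + 145 + 196 + 280 = 692.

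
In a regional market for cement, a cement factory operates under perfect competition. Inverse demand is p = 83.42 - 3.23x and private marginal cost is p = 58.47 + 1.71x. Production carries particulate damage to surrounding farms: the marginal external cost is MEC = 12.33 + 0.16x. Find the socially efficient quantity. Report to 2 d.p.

Social marginal cost = private MC + MEC = 70.80 + 1.87x.
Set SMC = demand: 70.80 + 1.87x = 83.42 - 3.23x → x* = 2.4745.

x* = 2.47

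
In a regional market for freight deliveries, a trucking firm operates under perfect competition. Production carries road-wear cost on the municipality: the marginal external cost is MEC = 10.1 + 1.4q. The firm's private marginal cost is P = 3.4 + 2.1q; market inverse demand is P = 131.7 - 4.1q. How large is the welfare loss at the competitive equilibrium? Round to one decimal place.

DWL = 100.4

Market equilibrium (private): 3.4 + 2.1q = 131.7 - 4.1q → q_m = 20.6935.
Social marginal cost = private MC + MEC = 13.5 + 3.5q.
Set SMC = demand: 13.5 + 3.5q = 131.7 - 4.1q → q* = 15.5526.
The welfare-loss triangle has base |q_m − q*| and height MEC(q_m) (the vertical gap between SMC and demand is zero at q* and MEC at q_m).
DWL = ½ × 5.1409 × 39.0710 = 100.4301.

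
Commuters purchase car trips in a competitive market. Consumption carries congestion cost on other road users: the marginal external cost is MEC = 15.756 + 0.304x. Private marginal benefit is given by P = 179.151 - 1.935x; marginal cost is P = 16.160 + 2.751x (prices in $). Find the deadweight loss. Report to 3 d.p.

DWL = $69.465

Market equilibrium (private): 16.160 + 2.751x = 179.151 - 1.935x → x_m = 34.7825.
Social marginal benefit = demand − MEC = 163.395 - 2.239x.
Set SMB = MC: 163.395 - 2.239x = 16.160 + 2.751x → x* = 29.5060.
The welfare-loss triangle has base |x_m − x*| and height MEC(x_m) (the vertical gap between SMB and MC is zero at x* and MEC at x_m).
DWL = ½ × 5.2765 × 26.3299 = 69.4649.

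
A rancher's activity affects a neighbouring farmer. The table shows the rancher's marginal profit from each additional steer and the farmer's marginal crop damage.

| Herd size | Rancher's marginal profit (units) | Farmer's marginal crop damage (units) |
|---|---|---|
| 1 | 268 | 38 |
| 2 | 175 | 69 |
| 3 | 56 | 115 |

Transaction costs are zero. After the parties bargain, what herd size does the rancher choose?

2

Bargaining reaches the level where marginal profit last exceeds marginal crop damage.
That holds through level 2 (175 ≥ 69) but not at 3 (56 < 115).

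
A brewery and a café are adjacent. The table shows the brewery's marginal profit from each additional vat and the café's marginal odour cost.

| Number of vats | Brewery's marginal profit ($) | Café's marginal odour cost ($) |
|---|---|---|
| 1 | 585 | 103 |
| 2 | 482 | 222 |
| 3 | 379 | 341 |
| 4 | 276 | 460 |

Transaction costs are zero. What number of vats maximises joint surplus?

3

Bargaining reaches the level where marginal profit last exceeds marginal odour cost.
That holds through level 3 (379 ≥ 341) but not at 4 (276 < 460).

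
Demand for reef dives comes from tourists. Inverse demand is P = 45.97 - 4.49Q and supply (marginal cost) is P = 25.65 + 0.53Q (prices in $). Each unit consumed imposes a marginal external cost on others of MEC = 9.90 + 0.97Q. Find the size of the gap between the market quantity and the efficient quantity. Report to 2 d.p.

2.31 units

Market equilibrium (private): 25.65 + 0.53Q = 45.97 - 4.49Q → Q_m = 4.0478.
Social marginal benefit = demand − MEC = 36.07 - 5.46Q.
Set SMB = MC: 36.07 - 5.46Q = 25.65 + 0.53Q → Q* = 1.7396.
Gap = |4.0478 − 1.7396| = 2.3082.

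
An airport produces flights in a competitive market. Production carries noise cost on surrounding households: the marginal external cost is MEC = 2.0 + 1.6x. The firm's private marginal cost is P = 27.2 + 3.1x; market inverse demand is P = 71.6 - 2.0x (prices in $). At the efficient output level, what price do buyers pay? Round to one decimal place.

P = $58.9

Social marginal cost = private MC + MEC = 29.2 + 4.7x.
Set SMC = demand: 29.2 + 4.7x = 71.6 - 2.0x → x* = 6.3284.
Consumer price on the demand curve at x*: 71.6 − 2.0×6.3284 = 58.9432.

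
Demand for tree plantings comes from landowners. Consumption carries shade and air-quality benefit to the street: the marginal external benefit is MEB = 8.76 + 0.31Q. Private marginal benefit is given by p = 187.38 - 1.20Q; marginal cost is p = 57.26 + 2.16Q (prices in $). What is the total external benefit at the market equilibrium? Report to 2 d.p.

Market equilibrium (private): 57.26 + 2.16Q = 187.38 - 1.20Q → Q_m = 38.7262.
Total external benefit = ∫₀^{Q_m} (8.76 + 0.31Q) dQ = 8.76×38.7262 + ½×0.31×38.7262² = 571.6979.

$571.70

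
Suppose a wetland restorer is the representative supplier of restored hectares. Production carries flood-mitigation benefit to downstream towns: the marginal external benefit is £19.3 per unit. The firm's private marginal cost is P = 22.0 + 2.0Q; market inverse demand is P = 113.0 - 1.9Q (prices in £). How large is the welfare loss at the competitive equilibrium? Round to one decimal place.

Market equilibrium (private): 22.0 + 2.0Q = 113.0 - 1.9Q → Q_m = 23.3333.
Social marginal cost = private MC − MEB = 2.7 + 2.0Q.
Set SMC = demand: 2.7 + 2.0Q = 113.0 - 1.9Q → Q* = 28.2821.
The loss is the area between SMC and demand from Q* to Q_m; with linear curves that's a triangle of height MEB(Q_m).
DWL = ½ × 4.9488 × 19.3000 = 47.7559.

DWL = £47.8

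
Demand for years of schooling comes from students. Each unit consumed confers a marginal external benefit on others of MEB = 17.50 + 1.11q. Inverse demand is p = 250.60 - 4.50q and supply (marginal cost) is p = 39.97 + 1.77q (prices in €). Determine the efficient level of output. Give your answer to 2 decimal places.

Social marginal benefit = demand + MEB = 268.10 - 3.39q.
Set SMB = MC: 268.10 - 3.39q = 39.97 + 1.77q → q* = 44.2112.

q* = 44.21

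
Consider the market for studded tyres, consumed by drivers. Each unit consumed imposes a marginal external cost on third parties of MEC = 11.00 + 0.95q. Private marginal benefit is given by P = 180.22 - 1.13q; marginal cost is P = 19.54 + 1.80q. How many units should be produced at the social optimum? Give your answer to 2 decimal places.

q* = 38.58

Social marginal benefit = demand − MEC = 169.22 - 2.08q.
Set SMB = MC: 169.22 - 2.08q = 19.54 + 1.80q → q* = 38.5773.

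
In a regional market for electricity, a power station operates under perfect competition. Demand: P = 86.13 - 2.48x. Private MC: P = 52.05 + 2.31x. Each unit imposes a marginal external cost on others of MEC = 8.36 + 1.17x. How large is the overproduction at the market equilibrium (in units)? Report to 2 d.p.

2.80 units

Market equilibrium (private): 52.05 + 2.31x = 86.13 - 2.48x → x_m = 7.1148.
Social marginal cost = private MC + MEC = 60.41 + 3.48x.
Set SMC = demand: 60.41 + 3.48x = 86.13 - 2.48x → x* = 4.3154.
Gap = |7.1148 − 4.3154| = 2.7994.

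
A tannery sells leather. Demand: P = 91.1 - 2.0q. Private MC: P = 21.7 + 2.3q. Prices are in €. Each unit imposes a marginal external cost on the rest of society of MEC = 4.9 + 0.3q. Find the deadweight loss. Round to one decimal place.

Market equilibrium (private): 21.7 + 2.3q = 91.1 - 2.0q → q_m = 16.1395.
Social marginal cost = private MC + MEC = 26.6 + 2.6q.
Set SMC = demand: 26.6 + 2.6q = 91.1 - 2.0q → q* = 14.0217.
The loss is the area between SMC and demand from q* to q_m; with linear curves that's a triangle of height MEC(q_m).
DWL = ½ × 2.1178 × 9.7419 = 10.3157.

DWL = €10.3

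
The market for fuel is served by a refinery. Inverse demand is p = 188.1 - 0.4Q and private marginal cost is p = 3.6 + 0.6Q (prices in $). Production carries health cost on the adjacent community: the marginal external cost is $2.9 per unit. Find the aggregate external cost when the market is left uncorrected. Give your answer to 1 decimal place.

Market equilibrium (private): 3.6 + 0.6Q = 188.1 - 0.4Q → Q_m = 184.5000.
Total external cost = MEC × Q_m = 2.9 × 184.5000 = 535.0500.

$535.1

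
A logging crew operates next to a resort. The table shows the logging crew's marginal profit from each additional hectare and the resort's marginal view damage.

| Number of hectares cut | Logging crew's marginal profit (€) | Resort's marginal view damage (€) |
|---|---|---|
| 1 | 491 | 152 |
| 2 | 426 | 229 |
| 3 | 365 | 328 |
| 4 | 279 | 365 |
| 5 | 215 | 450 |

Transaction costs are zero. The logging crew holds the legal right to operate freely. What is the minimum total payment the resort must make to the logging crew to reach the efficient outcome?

Left alone the logging crew would choose level 5 (marginal profit stays positive).
Efficient level: k* = 3 (marginal profit ≥ marginal view damage through 3).
The resort must at least cover the logging crew's forgone profit from cutting 5→3: 279 + 215 = 494.

€494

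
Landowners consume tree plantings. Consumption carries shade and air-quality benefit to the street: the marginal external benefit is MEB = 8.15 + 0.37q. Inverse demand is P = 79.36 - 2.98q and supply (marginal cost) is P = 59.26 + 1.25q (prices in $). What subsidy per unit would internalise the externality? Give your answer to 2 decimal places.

subsidy = $10.86 per unit

Social marginal benefit = demand + MEB = 87.51 - 2.61q.
Set SMB = MC: 87.51 - 2.61q = 59.26 + 1.25q → q* = 7.3187.
The Pigouvian subsidy equals MEB at q*: 8.15 + 0.37×7.3187 = 10.8579.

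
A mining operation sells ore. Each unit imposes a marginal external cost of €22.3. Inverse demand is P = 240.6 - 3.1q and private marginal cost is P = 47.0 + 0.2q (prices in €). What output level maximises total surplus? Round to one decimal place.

Social marginal cost = private MC + MEC = 69.3 + 0.2q.
Set SMC = demand: 69.3 + 0.2q = 240.6 - 3.1q → q* = 51.9091.

q* = 51.9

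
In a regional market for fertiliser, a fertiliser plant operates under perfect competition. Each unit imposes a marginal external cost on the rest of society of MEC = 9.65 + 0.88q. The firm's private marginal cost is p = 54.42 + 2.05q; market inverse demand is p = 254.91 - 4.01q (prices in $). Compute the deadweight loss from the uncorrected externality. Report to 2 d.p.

Market equilibrium (private): 54.42 + 2.05q = 254.91 - 4.01q → q_m = 33.0842.
Social marginal cost = private MC + MEC = 64.07 + 2.93q.
Set SMC = demand: 64.07 + 2.93q = 254.91 - 4.01q → q* = 27.4986.
Between q* and q_m the wedge SMC − demand runs linearly from 0 to MEC(q_m), so the loss is a triangle.
DWL = ½ × 5.5856 × 38.7641 = 108.2604.

DWL = $108.26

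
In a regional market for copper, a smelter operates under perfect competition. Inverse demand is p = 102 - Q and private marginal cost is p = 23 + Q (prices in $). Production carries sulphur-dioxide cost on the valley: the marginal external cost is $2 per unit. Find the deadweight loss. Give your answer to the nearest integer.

DWL = $1

Market equilibrium (private): 23 + Q = 102 - Q → Q_m = 39.5000.
Social marginal cost = private MC + MEC = 25 + Q.
Set SMC = demand: 25 + Q = 102 - Q → Q* = 38.5000.
The loss is the area between SMC and demand from Q* to Q_m; with linear curves that's a triangle of height MEC(Q_m).
DWL = ½ × 1.0000 × 2.0000 = 1.0000.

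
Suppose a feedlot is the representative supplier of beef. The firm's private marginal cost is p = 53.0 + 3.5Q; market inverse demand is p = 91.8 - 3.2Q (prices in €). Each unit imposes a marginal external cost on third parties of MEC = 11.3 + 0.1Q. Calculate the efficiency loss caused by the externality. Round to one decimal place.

DWL = €10.4

Market equilibrium (private): 53.0 + 3.5Q = 91.8 - 3.2Q → Q_m = 5.7910.
Social marginal cost = private MC + MEC = 64.3 + 3.6Q.
Set SMC = demand: 64.3 + 3.6Q = 91.8 - 3.2Q → Q* = 4.0441.
The loss is the area between SMC and demand from Q* to Q_m; with linear curves that's a triangle of height MEC(Q_m).
DWL = ½ × 1.7469 × 11.8791 = 10.3758.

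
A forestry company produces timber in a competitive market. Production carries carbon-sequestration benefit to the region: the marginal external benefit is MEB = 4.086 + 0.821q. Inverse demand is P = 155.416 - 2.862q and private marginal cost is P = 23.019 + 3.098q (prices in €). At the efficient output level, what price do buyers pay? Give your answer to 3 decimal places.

Social marginal cost = private MC − MEB = 18.933 + 2.277q.
Set SMC = demand: 18.933 + 2.277q = 155.416 - 2.862q → q* = 26.5583.
Consumer price on the demand curve at q*: 155.416 − 2.862×26.5583 = 79.4061.

P = €79.406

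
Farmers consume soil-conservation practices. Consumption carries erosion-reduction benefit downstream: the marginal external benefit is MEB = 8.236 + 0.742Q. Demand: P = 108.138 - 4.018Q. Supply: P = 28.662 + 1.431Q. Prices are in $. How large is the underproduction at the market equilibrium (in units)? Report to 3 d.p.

4.049 units

Market equilibrium (private): 28.662 + 1.431Q = 108.138 - 4.018Q → Q_m = 14.5854.
Social marginal benefit = demand + MEB = 116.374 - 3.276Q.
Set SMB = MC: 116.374 - 3.276Q = 28.662 + 1.431Q → Q* = 18.6344.
Gap = |14.5854 − 18.6344| = 4.0490.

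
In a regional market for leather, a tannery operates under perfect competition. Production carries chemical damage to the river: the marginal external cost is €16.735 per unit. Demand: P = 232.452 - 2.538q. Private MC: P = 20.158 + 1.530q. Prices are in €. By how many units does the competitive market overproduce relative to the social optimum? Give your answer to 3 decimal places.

4.114 units

Market equilibrium (private): 20.158 + 1.530q = 232.452 - 2.538q → q_m = 52.1863.
Social marginal cost = private MC + MEC = 36.893 + 1.530q.
Set SMC = demand: 36.893 + 1.530q = 232.452 - 2.538q → q* = 48.0725.
Gap = |52.1863 − 48.0725| = 4.1138.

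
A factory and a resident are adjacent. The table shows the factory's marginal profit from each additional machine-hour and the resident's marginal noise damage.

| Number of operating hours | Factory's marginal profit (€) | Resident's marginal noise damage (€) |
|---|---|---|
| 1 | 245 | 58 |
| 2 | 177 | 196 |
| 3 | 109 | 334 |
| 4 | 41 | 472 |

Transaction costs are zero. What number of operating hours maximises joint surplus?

Bargaining reaches the level where marginal profit last exceeds marginal noise damage.
That holds through level 1 (245 ≥ 58) but not at 2 (177 < 196).

1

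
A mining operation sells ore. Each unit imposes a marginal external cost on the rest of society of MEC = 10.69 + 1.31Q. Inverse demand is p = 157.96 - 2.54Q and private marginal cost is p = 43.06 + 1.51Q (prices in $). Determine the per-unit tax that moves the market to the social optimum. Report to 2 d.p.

tax = $36.16 per unit

Social marginal cost = private MC + MEC = 53.75 + 2.82Q.
Set SMC = demand: 53.75 + 2.82Q = 157.96 - 2.54Q → Q* = 19.4422.
The Pigouvian tax equals MEC at Q*: 10.69 + 1.31×19.4422 = 36.1593.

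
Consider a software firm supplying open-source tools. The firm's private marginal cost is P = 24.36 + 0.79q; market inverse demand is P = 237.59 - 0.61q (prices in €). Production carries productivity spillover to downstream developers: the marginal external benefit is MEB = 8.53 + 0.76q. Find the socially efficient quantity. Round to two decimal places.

q* = 346.50

Social marginal cost = private MC − MEB = 15.83 + 0.03q.
Set SMC = demand: 15.83 + 0.03q = 237.59 - 0.61q → q* = 346.5000.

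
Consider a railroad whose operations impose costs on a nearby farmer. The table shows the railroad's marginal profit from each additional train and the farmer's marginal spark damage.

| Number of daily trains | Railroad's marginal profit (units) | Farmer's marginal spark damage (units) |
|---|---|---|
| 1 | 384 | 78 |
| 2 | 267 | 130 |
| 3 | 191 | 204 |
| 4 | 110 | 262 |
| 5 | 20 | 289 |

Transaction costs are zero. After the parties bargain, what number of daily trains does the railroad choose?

Bargaining reaches the level where marginal profit last exceeds marginal spark damage.
That holds through level 2 (267 ≥ 130) but not at 3 (191 < 204).

2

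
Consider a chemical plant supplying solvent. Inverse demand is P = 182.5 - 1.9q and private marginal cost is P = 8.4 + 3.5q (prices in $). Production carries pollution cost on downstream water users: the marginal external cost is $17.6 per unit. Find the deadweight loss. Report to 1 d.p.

DWL = $28.7

Market equilibrium (private): 8.4 + 3.5q = 182.5 - 1.9q → q_m = 32.2407.
Social marginal cost = private MC + MEC = 26.0 + 3.5q.
Set SMC = demand: 26.0 + 3.5q = 182.5 - 1.9q → q* = 28.9815.
Between q* and q_m the wedge SMC − demand runs linearly from 0 to MEC(q_m), so the loss is a triangle.
DWL = ½ × 3.2592 × 17.6000 = 28.6810.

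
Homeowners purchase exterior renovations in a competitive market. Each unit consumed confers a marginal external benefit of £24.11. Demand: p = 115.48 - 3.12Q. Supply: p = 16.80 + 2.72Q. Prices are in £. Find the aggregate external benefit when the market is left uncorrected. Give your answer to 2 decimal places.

Market equilibrium (private): 16.80 + 2.72Q = 115.48 - 3.12Q → Q_m = 16.8973.
Total external benefit = MEB × Q_m = 24.11 × 16.8973 = 407.3939.

£407.39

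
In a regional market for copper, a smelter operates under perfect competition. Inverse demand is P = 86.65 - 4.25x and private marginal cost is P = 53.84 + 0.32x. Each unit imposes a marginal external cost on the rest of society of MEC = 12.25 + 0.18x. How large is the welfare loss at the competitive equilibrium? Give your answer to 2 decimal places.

DWL = 19.30

Market equilibrium (private): 53.84 + 0.32x = 86.65 - 4.25x → x_m = 7.1794.
Social marginal cost = private MC + MEC = 66.09 + 0.50x.
Set SMC = demand: 66.09 + 0.50x = 86.65 - 4.25x → x* = 4.3284.
Height of the DWL triangle at x_m is SMC(x_m) − demand(x_m) = MEC(x_m) = 13.5423.
DWL = ½ × 2.8510 × 13.5423 = 19.3045.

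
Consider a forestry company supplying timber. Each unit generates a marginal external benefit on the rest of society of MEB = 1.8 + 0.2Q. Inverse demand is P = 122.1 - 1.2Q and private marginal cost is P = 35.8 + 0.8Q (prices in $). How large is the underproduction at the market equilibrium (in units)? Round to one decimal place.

Market equilibrium (private): 35.8 + 0.8Q = 122.1 - 1.2Q → Q_m = 43.1500.
Social marginal cost = private MC − MEB = 34.0 + 0.6Q.
Set SMC = demand: 34.0 + 0.6Q = 122.1 - 1.2Q → Q* = 48.9444.
Gap = |43.1500 − 48.9444| = 5.7944.

5.8 units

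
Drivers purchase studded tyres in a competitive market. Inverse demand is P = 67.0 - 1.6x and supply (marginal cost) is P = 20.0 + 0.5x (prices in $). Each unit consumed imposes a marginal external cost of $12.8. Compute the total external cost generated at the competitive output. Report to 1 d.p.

$286.5

Market equilibrium (private): 20.0 + 0.5x = 67.0 - 1.6x → x_m = 22.3810.
Total external cost = MEC × x_m = 12.8 × 22.3810 = 286.4768.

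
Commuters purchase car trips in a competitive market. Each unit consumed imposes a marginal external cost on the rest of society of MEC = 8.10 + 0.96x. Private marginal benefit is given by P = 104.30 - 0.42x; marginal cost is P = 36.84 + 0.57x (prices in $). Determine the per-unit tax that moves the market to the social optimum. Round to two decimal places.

Social marginal benefit = demand − MEC = 96.20 - 1.38x.
Set SMB = MC: 96.20 - 1.38x = 36.84 + 0.57x → x* = 30.4410.
The Pigouvian tax equals MEC at x*: 8.10 + 0.96×30.4410 = 37.3234.

tax = $37.32 per unit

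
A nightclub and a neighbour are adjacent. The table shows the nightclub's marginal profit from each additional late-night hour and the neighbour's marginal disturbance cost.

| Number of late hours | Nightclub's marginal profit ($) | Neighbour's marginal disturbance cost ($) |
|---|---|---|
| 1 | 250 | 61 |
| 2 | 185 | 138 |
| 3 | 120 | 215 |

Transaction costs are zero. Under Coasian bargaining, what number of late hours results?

Bargaining reaches the level where marginal profit last exceeds marginal disturbance cost.
That holds through level 2 (185 ≥ 138) but not at 3 (120 < 215).

2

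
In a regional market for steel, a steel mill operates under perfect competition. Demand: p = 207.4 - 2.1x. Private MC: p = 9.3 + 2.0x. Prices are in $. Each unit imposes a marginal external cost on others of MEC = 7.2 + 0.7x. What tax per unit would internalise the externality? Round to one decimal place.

Social marginal cost = private MC + MEC = 16.5 + 2.7x.
Set SMC = demand: 16.5 + 2.7x = 207.4 - 2.1x → x* = 39.7708.
The Pigouvian tax equals MEC at x*: 7.2 + 0.7×39.7708 = 35.0396.

tax = $35.0 per unit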